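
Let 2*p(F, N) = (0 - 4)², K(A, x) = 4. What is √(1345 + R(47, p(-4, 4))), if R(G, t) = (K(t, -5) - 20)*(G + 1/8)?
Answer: √591 ≈ 24.310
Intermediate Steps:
p(F, N) = 8 (p(F, N) = (0 - 4)²/2 = (½)*(-4)² = (½)*16 = 8)
R(G, t) = -2 - 16*G (R(G, t) = (4 - 20)*(G + 1/8) = -16*(G + ⅛) = -16*(⅛ + G) = -2 - 16*G)
√(1345 + R(47, p(-4, 4))) = √(1345 + (-2 - 16*47)) = √(1345 + (-2 - 752)) = √(1345 - 754) = √591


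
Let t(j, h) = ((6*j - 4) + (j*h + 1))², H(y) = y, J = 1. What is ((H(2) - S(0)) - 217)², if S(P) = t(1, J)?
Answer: 53361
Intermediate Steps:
t(j, h) = (-3 + 6*j + h*j)² (t(j, h) = ((-4 + 6*j) + (h*j + 1))² = ((-4 + 6*j) + (1 + h*j))² = (-3 + 6*j + h*j)²)
S(P) = 16 (S(P) = (-3 + 6*1 + 1*1)² = (-3 + 6 + 1)² = 4² = 16)
((H(2) - S(0)) - 217)² = ((2 - 1*16) - 217)² = ((2 - 16) - 217)² = (-14 - 217)² = (-231)² = 53361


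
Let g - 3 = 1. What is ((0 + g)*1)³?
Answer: 64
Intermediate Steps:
g = 4 (g = 3 + 1 = 4)
((0 + g)*1)³ = ((0 + 4)*1)³ = (4*1)³ = 4³ = 64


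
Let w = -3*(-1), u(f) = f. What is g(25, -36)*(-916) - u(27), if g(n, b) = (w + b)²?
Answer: -997551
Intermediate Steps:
w = 3
g(n, b) = (3 + b)²
g(25, -36)*(-916) - u(27) = (3 - 36)²*(-916) - 1*27 = (-33)²*(-916) - 27 = 1089*(-916) - 27 = -997524 - 27 = -997551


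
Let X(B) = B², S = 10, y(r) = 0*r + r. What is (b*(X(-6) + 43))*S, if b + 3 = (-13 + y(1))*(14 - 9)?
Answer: -49770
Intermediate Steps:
y(r) = r (y(r) = 0 + r = r)
b = -63 (b = -3 + (-13 + 1)*(14 - 9) = -3 - 12*5 = -3 - 60 = -63)
(b*(X(-6) + 43))*S = -63*((-6)² + 43)*10 = -63*(36 + 43)*10 = -63*79*10 = -4977*10 = -49770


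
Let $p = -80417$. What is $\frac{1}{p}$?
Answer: $- \frac{1}{80417} \approx -1.2435 \cdot 10^{-5}$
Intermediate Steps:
$\frac{1}{p} = \frac{1}{-80417} = - \frac{1}{80417}$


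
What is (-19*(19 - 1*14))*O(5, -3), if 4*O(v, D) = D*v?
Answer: 1425/4 ≈ 356.25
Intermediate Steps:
O(v, D) = D*v/4 (O(v, D) = (D*v)/4 = D*v/4)
(-19*(19 - 1*14))*O(5, -3) = (-19*(19 - 1*14))*((¼)*(-3)*5) = -19*(19 - 14)*(-15/4) = -19*5*(-15/4) = -95*(-15/4) = 1425/4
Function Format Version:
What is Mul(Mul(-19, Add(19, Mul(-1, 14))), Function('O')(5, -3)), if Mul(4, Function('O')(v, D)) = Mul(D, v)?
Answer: Rational(1425, 4) ≈ 356.25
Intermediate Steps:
Function('O')(v, D) = Mul(Rational(1, 4), D, v) (Function('O')(v, D) = Mul(Rational(1, 4), Mul(D, v)) = Mul(Rational(1, 4), D, v))
Mul(Mul(-19, Add(19, Mul(-1, 14))), Function('O')(5, -3)) = Mul(Mul(-19, Add(19, Mul(-1, 14))), Mul(Rational(1, 4), -3, 5)) = Mul(Mul(-19, Add(19, -14)), Rational(-15, 4)) = Mul(Mul(-19, 5), Rational(-15, 4)) = Mul(-95, Rational(-15, 4)) = Rational(1425, 4)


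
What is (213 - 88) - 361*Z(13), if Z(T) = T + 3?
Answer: -5651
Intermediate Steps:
Z(T) = 3 + T
(213 - 88) - 361*Z(13) = (213 - 88) - 361*(3 + 13) = 125 - 361*16 = 125 - 5776 = -5651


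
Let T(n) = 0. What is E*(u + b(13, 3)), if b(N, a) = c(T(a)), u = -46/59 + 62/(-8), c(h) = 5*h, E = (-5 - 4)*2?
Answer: 18117/118 ≈ 153.53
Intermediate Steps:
E = -18 (E = -9*2 = -18)
u = -2013/236 (u = -46*1/59 + 62*(-1/8) = -46/59 - 31/4 = -2013/236 ≈ -8.5297)
b(N, a) = 0 (b(N, a) = 5*0 = 0)
E*(u + b(13, 3)) = -18*(-2013/236 + 0) = -18*(-2013/236) = 18117/118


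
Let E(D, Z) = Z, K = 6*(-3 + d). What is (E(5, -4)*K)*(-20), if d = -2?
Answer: -2400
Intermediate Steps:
K = -30 (K = 6*(-3 - 2) = 6*(-5) = -30)
(E(5, -4)*K)*(-20) = -4*(-30)*(-20) = 120*(-20) = -2400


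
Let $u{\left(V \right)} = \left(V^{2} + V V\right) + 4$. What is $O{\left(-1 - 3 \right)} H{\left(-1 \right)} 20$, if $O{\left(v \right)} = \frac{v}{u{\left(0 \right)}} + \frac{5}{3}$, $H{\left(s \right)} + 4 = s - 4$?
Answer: $-120$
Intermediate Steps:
$u{\left(V \right)} = 4 + 2 V^{2}$ ($u{\left(V \right)} = \left(V^{2} + V^{2}\right) + 4 = 2 V^{2} + 4 = 4 + 2 V^{2}$)
$H{\left(s \right)} = -8 + s$ ($H{\left(s \right)} = -4 + \left(s - 4\right) = -4 + \left(-4 + s\right) = -8 + s$)
$O{\left(v \right)} = \frac{5}{3} + \frac{v}{4}$ ($O{\left(v \right)} = \frac{v}{4 + 2 \cdot 0^{2}} + \frac{5}{3} = \frac{v}{4 + 2 \cdot 0} + 5 \cdot \frac{1}{3} = \frac{v}{4 + 0} + \frac{5}{3} = \frac{v}{4} + \frac{5}{3} = \frac{5}{3} + \frac{v}{4}$)
$O{\left(-1 - 3 \right)} H{\left(-1 \right)} 20 = \left(\frac{5}{3} + \frac{-1 - 3}{4}\right) \left(-8 - 1\right) 20 = \left(\frac{5}{3} + \frac{-1 - 3}{4}\right) \left(-9\right) 20 = \left(\frac{5}{3} + \frac{1}{4} \left(-4\right)\right) \left(-9\right) 20 = \left(\frac{5}{3} - 1\right) \left(-9\right) 20 = \frac{2}{3} \left(-9\right) 20 = \left(-6\right) 20 = -120$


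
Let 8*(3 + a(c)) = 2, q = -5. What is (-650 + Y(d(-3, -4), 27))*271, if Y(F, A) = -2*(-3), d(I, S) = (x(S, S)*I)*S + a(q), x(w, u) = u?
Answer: -174524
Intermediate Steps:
a(c) = -11/4 (a(c) = -3 + (⅛)*2 = -3 + ¼ = -11/4)
d(I, S) = -11/4 + I*S² (d(I, S) = (S*I)*S - 11/4 = (I*S)*S - 11/4 = I*S² - 11/4 = -11/4 + I*S²)
Y(F, A) = 6
(-650 + Y(d(-3, -4), 27))*271 = (-650 + 6)*271 = -644*271 = -174524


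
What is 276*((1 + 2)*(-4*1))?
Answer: -3312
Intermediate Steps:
276*((1 + 2)*(-4*1)) = 276*(3*(-4)) = 276*(-12) = -3312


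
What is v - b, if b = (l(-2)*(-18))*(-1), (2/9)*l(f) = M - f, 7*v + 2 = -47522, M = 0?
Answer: -48658/7 ≈ -6951.1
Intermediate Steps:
v = -47524/7 (v = -2/7 + (⅐)*(-47522) = -2/7 - 47522/7 = -47524/7 ≈ -6789.1)
l(f) = -9*f/2 (l(f) = 9*(0 - f)/2 = 9*(-f)/2 = -9*f/2)
b = 162 (b = (-9/2*(-2)*(-18))*(-1) = (9*(-18))*(-1) = -162*(-1) = 162)
v - b = -47524/7 - 1*162 = -47524/7 - 162 = -48658/7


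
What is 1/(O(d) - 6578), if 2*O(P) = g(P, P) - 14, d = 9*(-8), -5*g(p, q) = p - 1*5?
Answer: -10/65773 ≈ -0.00015204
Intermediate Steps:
g(p, q) = 1 - p/5 (g(p, q) = -(p - 1*5)/5 = -(p - 5)/5 = -(-5 + p)/5 = 1 - p/5)
d = -72
O(P) = -13/2 - P/10 (O(P) = ((1 - P/5) - 14)/2 = (-13 - P/5)/2 = -13/2 - P/10)
1/(O(d) - 6578) = 1/((-13/2 - ⅒*(-72)) - 6578) = 1/((-13/2 + 36/5) - 6578) = 1/(7/10 - 6578) = 1/(-65773/10) = -10/65773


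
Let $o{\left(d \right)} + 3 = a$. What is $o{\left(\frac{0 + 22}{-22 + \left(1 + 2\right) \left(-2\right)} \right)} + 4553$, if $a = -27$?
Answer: $4523$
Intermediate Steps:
$o{\left(d \right)} = -30$ ($o{\left(d \right)} = -3 - 27 = -30$)
$o{\left(\frac{0 + 22}{-22 + \left(1 + 2\right) \left(-2\right)} \right)} + 4553 = -30 + 4553 = 4523$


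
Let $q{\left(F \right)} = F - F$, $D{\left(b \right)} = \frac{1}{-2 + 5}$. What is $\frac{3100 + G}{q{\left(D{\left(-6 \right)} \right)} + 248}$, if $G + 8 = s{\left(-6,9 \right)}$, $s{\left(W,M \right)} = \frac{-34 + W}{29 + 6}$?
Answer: $\frac{5409}{434} \approx 12.463$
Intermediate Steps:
$D{\left(b \right)} = \frac{1}{3}$
$q{\left(F \right)} = 0$
$s{\left(W,M \right)} = - \frac{34}{35} + \frac{W}{35}$ ($s{\left(W,M \right)} = \frac{-34 + W}{35} = \left(-34 + W\right) \frac{1}{35} = - \frac{34}{35} + \frac{W}{35}$)
$G = - \frac{64}{7}$ ($G = -8 + \left(- \frac{34}{35} + \frac{1}{35} \left(-6\right)\right) = -8 - \frac{8}{7} = - \frac{64}{7} \approx -9.1429$)
$\frac{3100 + G}{q{\left(D{\left(-6 \right)} \right)} + 248} = \frac{3100 - \frac{64}{7}}{0 + 248} = \frac{21636}{7 \cdot 248} = \frac{21636}{7} \cdot \frac{1}{248} = \frac{5409}{434}$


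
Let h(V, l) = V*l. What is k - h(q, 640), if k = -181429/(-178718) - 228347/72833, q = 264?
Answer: -2199306940863029/13016568094 ≈ -1.6896e+5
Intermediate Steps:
k = -27595700789/13016568094 (k = -181429*(-1/178718) - 228347*1/72833 = 181429/178718 - 228347/72833 = -27595700789/13016568094 ≈ -2.1200)
k - h(q, 640) = -27595700789/13016568094 - 264*640 = -27595700789/13016568094 - 1*168960 = -27595700789/13016568094 - 168960 = -2199306940863029/13016568094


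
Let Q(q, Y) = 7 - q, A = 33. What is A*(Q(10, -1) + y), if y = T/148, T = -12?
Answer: -3762/37 ≈ -101.68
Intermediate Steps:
y = -3/37 (y = -12/148 = -12*1/148 = -3/37 ≈ -0.081081)
A*(Q(10, -1) + y) = 33*((7 - 1*10) - 3/37) = 33*((7 - 10) - 3/37) = 33*(-3 - 3/37) = 33*(-114/37) = -3762/37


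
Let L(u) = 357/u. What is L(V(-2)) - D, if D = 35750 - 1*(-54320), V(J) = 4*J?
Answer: -720917/8 ≈ -90115.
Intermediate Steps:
D = 90070 (D = 35750 + 54320 = 90070)
L(V(-2)) - D = 357/((4*(-2))) - 1*90070 = 357/(-8) - 90070 = 357*(-1/8) - 90070 = -357/8 - 90070 = -720917/8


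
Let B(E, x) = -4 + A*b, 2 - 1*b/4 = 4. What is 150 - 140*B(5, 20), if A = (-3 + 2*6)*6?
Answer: 61190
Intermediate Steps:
b = -8 (b = 8 - 4*4 = 8 - 16 = -8)
A = 54 (A = (-3 + 12)*6 = 9*6 = 54)
B(E, x) = -436 (B(E, x) = -4 + 54*(-8) = -4 - 432 = -436)
150 - 140*B(5, 20) = 150 - 140*(-436) = 150 + 61040 = 61190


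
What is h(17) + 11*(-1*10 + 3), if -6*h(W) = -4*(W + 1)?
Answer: -65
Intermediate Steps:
h(W) = ⅔ + 2*W/3 (h(W) = -(-2)*(W + 1)/3 = -(-2)*(1 + W)/3 = -(-4 - 4*W)/6 = ⅔ + 2*W/3)
h(17) + 11*(-1*10 + 3) = (⅔ + (⅔)*17) + 11*(-1*10 + 3) = (⅔ + 34/3) + 11*(-10 + 3) = 12 + 11*(-7) = 12 - 77 = -65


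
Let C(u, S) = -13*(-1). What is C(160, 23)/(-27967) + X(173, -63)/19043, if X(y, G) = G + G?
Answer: -3771401/532575581 ≈ -0.0070814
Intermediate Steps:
C(u, S) = 13
X(y, G) = 2*G
C(160, 23)/(-27967) + X(173, -63)/19043 = 13/(-27967) + (2*(-63))/19043 = 13*(-1/27967) - 126*1/19043 = -13/27967 - 126/19043 = -3771401/532575581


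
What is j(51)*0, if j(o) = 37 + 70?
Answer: 0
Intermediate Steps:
j(o) = 107
j(51)*0 = 107*0 = 0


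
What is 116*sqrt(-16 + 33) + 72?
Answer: 72 + 116*sqrt(17) ≈ 550.28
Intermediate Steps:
116*sqrt(-16 + 33) + 72 = 116*sqrt(17) + 72 = 72 + 116*sqrt(17)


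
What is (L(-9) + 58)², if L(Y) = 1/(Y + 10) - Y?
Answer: 4624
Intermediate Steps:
L(Y) = 1/(10 + Y) - Y
(L(-9) + 58)² = ((1 - 1*(-9)² - 10*(-9))/(10 - 9) + 58)² = ((1 - 1*81 + 90)/1 + 58)² = (1*(1 - 81 + 90) + 58)² = (1*10 + 58)² = (10 + 58)² = 68² = 4624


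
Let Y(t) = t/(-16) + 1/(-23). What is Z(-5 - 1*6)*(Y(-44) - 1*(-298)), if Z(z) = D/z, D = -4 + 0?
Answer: 2515/23 ≈ 109.35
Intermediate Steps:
D = -4
Y(t) = -1/23 - t/16 (Y(t) = t*(-1/16) + 1*(-1/23) = -t/16 - 1/23 = -1/23 - t/16)
Z(z) = -4/z
Z(-5 - 1*6)*(Y(-44) - 1*(-298)) = (-4/(-5 - 1*6))*((-1/23 - 1/16*(-44)) - 1*(-298)) = (-4/(-5 - 6))*((-1/23 + 11/4) + 298) = (-4/(-11))*(249/92 + 298) = -4*(-1/11)*(27665/92) = (4/11)*(27665/92) = 2515/23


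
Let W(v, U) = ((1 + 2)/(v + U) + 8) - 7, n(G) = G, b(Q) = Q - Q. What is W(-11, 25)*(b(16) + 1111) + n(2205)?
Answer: 49757/14 ≈ 3554.1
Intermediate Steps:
b(Q) = 0
W(v, U) = 1 + 3/(U + v) (W(v, U) = (3/(U + v) + 8) - 7 = (8 + 3/(U + v)) - 7 = 1 + 3/(U + v))
W(-11, 25)*(b(16) + 1111) + n(2205) = ((3 + 25 - 11)/(25 - 11))*(0 + 1111) + 2205 = (17/14)*1111 + 2205 = 18887/14 + 2205 = 49757/14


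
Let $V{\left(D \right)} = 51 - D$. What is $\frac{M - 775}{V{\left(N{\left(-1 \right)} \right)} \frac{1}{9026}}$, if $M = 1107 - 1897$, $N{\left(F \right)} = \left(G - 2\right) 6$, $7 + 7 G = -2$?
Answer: $- \frac{19775966}{99} \approx -1.9976 \cdot 10^{5}$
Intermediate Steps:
$G = - \frac{9}{7}$ ($G = -1 + \frac{1}{7} \left(-2\right) = -1 - \frac{2}{7} = - \frac{9}{7} \approx -1.2857$)
$N{\left(F \right)} = - \frac{138}{7}$ ($N{\left(F \right)} = \left(- \frac{9}{7} - 2\right) 6 = \left(- \frac{23}{7}\right) 6 = - \frac{138}{7}$)
$M = -790$
$\frac{M - 775}{V{\left(N{\left(-1 \right)} \right)} \frac{1}{9026}} = \frac{-790 - 775}{\left(51 - - \frac{138}{7}\right) \frac{1}{9026}} = \frac{-790 - 775}{\left(51 + \frac{138}{7}\right) \frac{1}{9026}} = - \frac{1565}{\frac{495}{7} \cdot \frac{1}{9026}} = - \frac{1565}{\frac{495}{63182}} = \left(-1565\right) \frac{63182}{495} = - \frac{19775966}{99}$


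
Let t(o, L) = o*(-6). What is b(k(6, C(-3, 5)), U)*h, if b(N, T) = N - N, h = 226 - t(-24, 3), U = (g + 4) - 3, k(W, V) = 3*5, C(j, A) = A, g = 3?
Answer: 0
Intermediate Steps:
t(o, L) = -6*o
k(W, V) = 15
U = 4 (U = (3 + 4) - 3 = 7 - 3 = 4)
h = 82 (h = 226 - (-6)*(-24) = 226 - 1*144 = 226 - 144 = 82)
b(N, T) = 0
b(k(6, C(-3, 5)), U)*h = 0*82 = 0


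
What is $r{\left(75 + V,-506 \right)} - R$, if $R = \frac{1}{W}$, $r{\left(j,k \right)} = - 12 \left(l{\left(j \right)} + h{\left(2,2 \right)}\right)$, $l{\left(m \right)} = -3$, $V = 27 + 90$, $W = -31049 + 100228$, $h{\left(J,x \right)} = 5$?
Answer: $- \frac{1660297}{69179} \approx -24.0$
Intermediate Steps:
$W = 69179$
$V = 117$
$r{\left(j,k \right)} = -24$ ($r{\left(j,k \right)} = - 12 \left(-3 + 5\right) = \left(-12\right) 2 = -24$)
$R = \frac{1}{69179} \approx 1.4455 \cdot 10^{-5}$
$r{\left(75 + V,-506 \right)} - R = -24 - \frac{1}{69179} = - \frac{1660297}{69179}$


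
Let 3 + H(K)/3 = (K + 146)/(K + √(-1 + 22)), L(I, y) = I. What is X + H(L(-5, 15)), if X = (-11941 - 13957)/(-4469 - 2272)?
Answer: -14396299/26964 - 423*√21/4 ≈ -1018.5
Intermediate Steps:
H(K) = -9 + 3*(146 + K)/(K + √21) (H(K) = -9 + 3*((K + 146)/(K + √(-1 + 22))) = -9 + 3*((146 + K)/(K + √21)) = -9 + 3*(146 + K)/(K + √21))
X = 25898/6741 (X = -25898/(-6741) = -25898*(-1/6741) = 25898/6741 ≈ 3.8419)
X + H(L(-5, 15)) = 25898/6741 + 3*(146 - 3*√21 - 2*(-5))/(-5 + √21) = 25898/6741 + 3*(146 - 3*√21 + 10)/(-5 + √21) = 25898/6741 + 3*(156 - 3*√21)/(-5 + √21)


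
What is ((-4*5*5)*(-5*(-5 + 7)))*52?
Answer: 52000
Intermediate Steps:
((-4*5*5)*(-5*(-5 + 7)))*52 = ((-20*5)*(-5*2))*52 = -100*(-10)*52 = 1000*52 = 52000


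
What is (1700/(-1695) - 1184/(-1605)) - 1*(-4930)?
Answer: 298027114/60455 ≈ 4929.7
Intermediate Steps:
(1700/(-1695) - 1184/(-1605)) - 1*(-4930) = (1700*(-1/1695) - 1184*(-1/1605)) + 4930 = (-340/339 + 1184/1605) + 4930 = -16036/60455 + 4930 = 298027114/60455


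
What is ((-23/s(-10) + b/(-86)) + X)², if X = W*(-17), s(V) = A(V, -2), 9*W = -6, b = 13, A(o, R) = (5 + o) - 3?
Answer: 210453049/1065024 ≈ 197.60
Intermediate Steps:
A(o, R) = 2 + o
W = -⅔ (W = (⅑)*(-6) = -⅔ ≈ -0.66667)
s(V) = 2 + V
X = 34/3 (X = -⅔*(-17) = 34/3 ≈ 11.333)
((-23/s(-10) + b/(-86)) + X)² = ((-23/(2 - 10) + 13/(-86)) + 34/3)² = ((-23/(-8) + 13*(-1/86)) + 34/3)² = ((-23*(-⅛) - 13/86) + 34/3)² = ((23/8 - 13/86) + 34/3)² = (937/344 + 34/3)² = (14507/1032)² = 210453049/1065024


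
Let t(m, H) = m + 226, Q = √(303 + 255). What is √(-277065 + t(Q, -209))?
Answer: √(-276839 + 3*√62) ≈ 526.13*I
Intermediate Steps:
Q = 3*√62 (Q = √558 = 3*√62 ≈ 23.622)
t(m, H) = 226 + m
√(-277065 + t(Q, -209)) = √(-277065 + (226 + 3*√62)) = √(-276839 + 3*√62)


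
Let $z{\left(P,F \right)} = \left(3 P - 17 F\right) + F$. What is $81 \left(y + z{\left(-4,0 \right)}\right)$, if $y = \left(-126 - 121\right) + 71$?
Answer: $-15228$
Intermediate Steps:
$z{\left(P,F \right)} = - 16 F + 3 P$ ($z{\left(P,F \right)} = \left(- 17 F + 3 P\right) + F = - 16 F + 3 P$)
$y = -176$ ($y = -247 + 71 = -176$)
$81 \left(y + z{\left(-4,0 \right)}\right) = 81 \left(-176 + \left(\left(-16\right) 0 + 3 \left(-4\right)\right)\right) = 81 \left(-176 + \left(0 - 12\right)\right) = 81 \left(-176 - 12\right) = 81 \left(-188\right) = -15228$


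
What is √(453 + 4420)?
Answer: √4873 ≈ 69.807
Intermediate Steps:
√(453 + 4420) = √4873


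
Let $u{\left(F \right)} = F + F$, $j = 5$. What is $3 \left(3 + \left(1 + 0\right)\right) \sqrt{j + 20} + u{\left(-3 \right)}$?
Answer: $54$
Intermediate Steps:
$u{\left(F \right)} = 2 F$
$3 \left(3 + \left(1 + 0\right)\right) \sqrt{j + 20} + u{\left(-3 \right)} = 3 \left(3 + \left(1 + 0\right)\right) \sqrt{5 + 20} + 2 \left(-3\right) = 3 \left(3 + 1\right) \sqrt{25} - 6 = 3 \cdot 4 \cdot 5 - 6 = 12 \cdot 5 - 6 = 60 - 6 = 54$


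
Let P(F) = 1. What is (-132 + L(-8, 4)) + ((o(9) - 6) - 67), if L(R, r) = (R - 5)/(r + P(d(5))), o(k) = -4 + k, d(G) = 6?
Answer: -1013/5 ≈ -202.60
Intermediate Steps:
L(R, r) = (-5 + R)/(1 + r) (L(R, r) = (R - 5)/(r + 1) = (-5 + R)/(1 + r))
(-132 + L(-8, 4)) + ((o(9) - 6) - 67) = (-132 + (-5 - 8)/(1 + 4)) + (((-4 + 9) - 6) - 67) = (-132 - 13/5) + ((5 - 6) - 67) = (-132 + (⅕)*(-13)) + (-1 - 67) = (-132 - 13/5) - 68 = -673/5 - 68 = -1013/5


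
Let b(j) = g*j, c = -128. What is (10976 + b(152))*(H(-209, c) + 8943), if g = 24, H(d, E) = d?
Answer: 127726016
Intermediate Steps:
b(j) = 24*j
(10976 + b(152))*(H(-209, c) + 8943) = (10976 + 24*152)*(-209 + 8943) = (10976 + 3648)*8734 = 14624*8734 = 127726016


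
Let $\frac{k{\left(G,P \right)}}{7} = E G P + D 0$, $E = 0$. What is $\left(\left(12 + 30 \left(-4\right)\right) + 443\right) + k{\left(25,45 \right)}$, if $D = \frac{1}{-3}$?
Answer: $335$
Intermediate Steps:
$D = - \frac{1}{3} \approx -0.33333$
$k{\left(G,P \right)} = 0$ ($k{\left(G,P \right)} = 7 \left(0 G P - 0\right) = 7 \left(0 P + 0\right) = 7 \left(0 + 0\right) = 7 \cdot 0 = 0$)
$\left(\left(12 + 30 \left(-4\right)\right) + 443\right) + k{\left(25,45 \right)} = \left(\left(12 + 30 \left(-4\right)\right) + 443\right) + 0 = \left(\left(12 - 120\right) + 443\right) + 0 = \left(-108 + 443\right) + 0 = 335 + 0 = 335$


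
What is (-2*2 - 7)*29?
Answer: -319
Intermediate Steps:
(-2*2 - 7)*29 = (-4 - 7)*29 = -11*29 = -319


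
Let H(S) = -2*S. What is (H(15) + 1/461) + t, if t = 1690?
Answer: 765261/461 ≈ 1660.0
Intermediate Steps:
(H(15) + 1/461) + t = (-2*15 + 1/461) + 1690 = (-30 + 1/461) + 1690 = -13829/461 + 1690 = 765261/461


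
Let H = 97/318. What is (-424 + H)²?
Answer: 18153520225/101124 ≈ 1.7952e+5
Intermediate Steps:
H = 97/318 (H = 97*(1/318) = 97/318 ≈ 0.30503)
(-424 + H)² = (-424 + 97/318)² = (-134735/318)² = 18153520225/101124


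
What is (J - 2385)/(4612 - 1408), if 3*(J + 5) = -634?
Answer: -1951/2403 ≈ -0.81190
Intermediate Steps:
J = -649/3 (J = -5 + (1/3)*(-634) = -5 - 634/3 = -649/3 ≈ -216.33)
(J - 2385)/(4612 - 1408) = (-649/3 - 2385)/(4612 - 1408) = -7804/3/3204 = -7804/3*1/3204 = -1951/2403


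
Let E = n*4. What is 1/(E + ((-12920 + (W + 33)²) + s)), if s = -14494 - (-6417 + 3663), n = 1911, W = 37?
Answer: -1/12116 ≈ -8.2535e-5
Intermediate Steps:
E = 7644 (E = 1911*4 = 7644)
s = -11740 (s = -14494 - 1*(-2754) = -14494 + 2754 = -11740)
1/(E + ((-12920 + (W + 33)²) + s)) = 1/(7644 + ((-12920 + (37 + 33)²) - 11740)) = 1/(7644 + ((-12920 + 70²) - 11740)) = 1/(7644 + ((-12920 + 4900) - 11740)) = 1/(7644 + (-8020 - 11740)) = 1/(7644 - 19760) = 1/(-12116) = -1/12116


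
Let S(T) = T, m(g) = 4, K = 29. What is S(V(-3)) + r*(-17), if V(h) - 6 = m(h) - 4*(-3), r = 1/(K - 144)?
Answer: 2547/115 ≈ 22.148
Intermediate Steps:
r = -1/115 (r = 1/(29 - 144) = 1/(-115) = -1/115 ≈ -0.0086956)
V(h) = 22 (V(h) = 6 + (4 - 4*(-3)) = 6 + (4 + 12) = 6 + 16 = 22)
S(V(-3)) + r*(-17) = 22 - 1/115*(-17) = 22 + 17/115 = 2547/115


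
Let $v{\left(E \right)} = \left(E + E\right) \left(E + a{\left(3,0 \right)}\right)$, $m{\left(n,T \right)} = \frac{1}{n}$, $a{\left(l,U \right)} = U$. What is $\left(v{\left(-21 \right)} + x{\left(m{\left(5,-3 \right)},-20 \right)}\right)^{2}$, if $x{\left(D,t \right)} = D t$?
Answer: $770884$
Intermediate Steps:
$v{\left(E \right)} = 2 E^{2}$ ($v{\left(E \right)} = \left(E + E\right) \left(E + 0\right) = 2 E E = 2 E^{2}$)
$\left(v{\left(-21 \right)} + x{\left(m{\left(5,-3 \right)},-20 \right)}\right)^{2} = \left(2 \left(-21\right)^{2} + \frac{1}{5} \left(-20\right)\right)^{2} = \left(2 \cdot 441 + \frac{1}{5} \left(-20\right)\right)^{2} = \left(882 - 4\right)^{2} = 878^{2} = 770884$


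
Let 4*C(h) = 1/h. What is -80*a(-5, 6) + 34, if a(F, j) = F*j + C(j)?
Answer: 7292/3 ≈ 2430.7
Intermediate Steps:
C(h) = 1/(4*h)
a(F, j) = 1/(4*j) + F*j (a(F, j) = F*j + 1/(4*j) = 1/(4*j) + F*j)
-80*a(-5, 6) + 34 = -80*((1/4)/6 - 5*6) + 34 = -80*((1/4)*(1/6) - 30) + 34 = -80*(1/24 - 30) + 34 = -80*(-719/24) + 34 = 7190/3 + 34 = 7292/3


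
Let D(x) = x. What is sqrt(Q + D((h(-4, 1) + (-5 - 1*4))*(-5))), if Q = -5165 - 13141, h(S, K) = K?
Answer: I*sqrt(18266) ≈ 135.15*I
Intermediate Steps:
Q = -18306
sqrt(Q + D((h(-4, 1) + (-5 - 1*4))*(-5))) = sqrt(-18306 + (1 + (-5 - 1*4))*(-5)) = sqrt(-18306 + (1 + (-5 - 4))*(-5)) = sqrt(-18306 + (1 - 9)*(-5)) = sqrt(-18306 - 8*(-5)) = sqrt(-18306 + 40) = sqrt(-18266) = I*sqrt(18266)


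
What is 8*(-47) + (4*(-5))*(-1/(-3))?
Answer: -1148/3 ≈ -382.67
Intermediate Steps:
8*(-47) + (4*(-5))*(-1/(-3)) = -376 - (-20)*(-1)/3 = -376 - 20*⅓ = -376 - 20/3 = -1148/3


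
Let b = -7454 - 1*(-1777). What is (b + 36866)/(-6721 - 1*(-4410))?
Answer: -31189/2311 ≈ -13.496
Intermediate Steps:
b = -5677 (b = -7454 + 1777 = -5677)
(b + 36866)/(-6721 - 1*(-4410)) = (-5677 + 36866)/(-6721 - 1*(-4410)) = 31189/(-6721 + 4410) = 31189/(-2311) = 31189*(-1/2311) = -31189/2311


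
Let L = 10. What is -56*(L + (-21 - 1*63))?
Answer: 4144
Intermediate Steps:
-56*(L + (-21 - 1*63)) = -56*(10 + (-21 - 1*63)) = -56*(10 + (-21 - 63)) = -56*(10 - 84) = -56*(-74) = 4144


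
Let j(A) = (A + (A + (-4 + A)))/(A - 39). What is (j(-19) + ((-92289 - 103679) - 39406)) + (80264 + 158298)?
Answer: 184965/58 ≈ 3189.1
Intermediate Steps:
j(A) = (-4 + 3*A)/(-39 + A) (j(A) = (A + (-4 + 2*A))/(-39 + A) = (-4 + 3*A)/(-39 + A))
(j(-19) + ((-92289 - 103679) - 39406)) + (80264 + 158298) = ((-4 + 3*(-19))/(-39 - 19) + ((-92289 - 103679) - 39406)) + (80264 + 158298) = ((-4 - 57)/(-58) + (-195968 - 39406)) + 238562 = (-1/58*(-61) - 235374) + 238562 = (61/58 - 235374) + 238562 = -13651631/58 + 238562 = 184965/58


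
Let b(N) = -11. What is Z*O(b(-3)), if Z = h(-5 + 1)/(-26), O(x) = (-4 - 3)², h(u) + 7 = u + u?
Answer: 735/26 ≈ 28.269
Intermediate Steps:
h(u) = -7 + 2*u (h(u) = -7 + (u + u) = -7 + 2*u)
O(x) = 49 (O(x) = (-7)² = 49)
Z = 15/26 (Z = (-7 + 2*(-5 + 1))/(-26) = (-7 + 2*(-4))*(-1/26) = (-7 - 8)*(-1/26) = -15*(-1/26) = 15/26 ≈ 0.57692)
Z*O(b(-3)) = (15/26)*49 = 735/26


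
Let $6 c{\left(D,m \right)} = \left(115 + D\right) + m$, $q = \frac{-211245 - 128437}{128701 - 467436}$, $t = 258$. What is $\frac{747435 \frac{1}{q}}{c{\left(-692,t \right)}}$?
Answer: $- \frac{759547184175}{54179279} \approx -14019.0$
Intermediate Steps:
$q = \frac{339682}{338735}$ ($q = - \frac{339682}{-338735} = \left(-339682\right) \left(- \frac{1}{338735}\right) = \frac{339682}{338735} \approx 1.0028$)
$c{\left(D,m \right)} = \frac{115}{6} + \frac{D}{6} + \frac{m}{6}$ ($c{\left(D,m \right)} = \frac{\left(115 + D\right) + m}{6} = \frac{115 + D + m}{6} = \frac{115}{6} + \frac{D}{6} + \frac{m}{6}$)
$\frac{747435 \frac{1}{q}}{c{\left(-692,t \right)}} = \frac{747435 \frac{1}{\frac{339682}{338735}}}{\frac{115}{6} + \frac{1}{6} \left(-692\right) + \frac{1}{6} \cdot 258} = \frac{747435 \cdot \frac{338735}{339682}}{\frac{115}{6} - \frac{346}{3} + 43} = \frac{253182394725}{339682 \left(- \frac{319}{6}\right)} = \frac{253182394725}{339682} \left(- \frac{6}{319}\right) = - \frac{759547184175}{54179279}$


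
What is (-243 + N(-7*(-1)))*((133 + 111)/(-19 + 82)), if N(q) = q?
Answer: -57584/63 ≈ -914.03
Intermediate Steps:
(-243 + N(-7*(-1)))*((133 + 111)/(-19 + 82)) = (-243 - 7*(-1))*((133 + 111)/(-19 + 82)) = (-243 + 7)*(244/63) = -57584/63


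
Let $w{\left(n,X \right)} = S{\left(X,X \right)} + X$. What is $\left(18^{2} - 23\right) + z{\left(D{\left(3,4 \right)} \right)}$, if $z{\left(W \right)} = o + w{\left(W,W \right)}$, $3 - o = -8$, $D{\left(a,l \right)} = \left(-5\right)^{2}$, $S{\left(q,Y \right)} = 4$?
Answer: $341$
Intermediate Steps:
$D{\left(a,l \right)} = 25$
$w{\left(n,X \right)} = 4 + X$
$o = 11$ ($o = 3 - -8 = 3 + 8 = 11$)
$z{\left(W \right)} = 15 + W$ ($z{\left(W \right)} = 11 + \left(4 + W\right) = 15 + W$)
$\left(18^{2} - 23\right) + z{\left(D{\left(3,4 \right)} \right)} = \left(18^{2} - 23\right) + \left(15 + 25\right) = \left(324 - 23\right) + 40 = 301 + 40 = 341$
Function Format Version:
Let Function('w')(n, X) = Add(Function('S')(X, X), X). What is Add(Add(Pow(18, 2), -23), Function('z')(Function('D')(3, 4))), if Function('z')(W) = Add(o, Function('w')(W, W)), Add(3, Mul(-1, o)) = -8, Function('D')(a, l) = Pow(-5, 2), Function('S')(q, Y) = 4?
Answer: 341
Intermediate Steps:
Function('D')(a, l) = 25
Function('w')(n, X) = Add(4, X)
o = 11 (o = Add(3, Mul(-1, -8)) = Add(3, 8) = 11)
Function('z')(W) = Add(15, W) (Function('z')(W) = Add(11, Add(4, W)) = Add(15, W))
Add(Add(Pow(18, 2), -23), Function('z')(Function('D')(3, 4))) = Add(Add(Pow(18, 2), -23), Add(15, 25)) = Add(Add(324, -23), 40) = Add(301, 40) = 341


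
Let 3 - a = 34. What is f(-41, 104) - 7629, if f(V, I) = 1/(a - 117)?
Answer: -1129093/148 ≈ -7629.0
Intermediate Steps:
a = -31 (a = 3 - 1*34 = 3 - 34 = -31)
f(V, I) = -1/148 (f(V, I) = 1/(-31 - 117) = 1/(-148) = -1/148)
f(-41, 104) - 7629 = -1/148 - 7629 = -1129093/148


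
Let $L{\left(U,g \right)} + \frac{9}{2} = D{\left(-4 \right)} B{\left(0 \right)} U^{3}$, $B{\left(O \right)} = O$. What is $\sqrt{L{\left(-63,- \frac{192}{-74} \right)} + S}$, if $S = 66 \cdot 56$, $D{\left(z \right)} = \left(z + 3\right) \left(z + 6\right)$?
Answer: $\frac{\sqrt{14766}}{2} \approx 60.758$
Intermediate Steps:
$D{\left(z \right)} = \left(3 + z\right) \left(6 + z\right)$
$S = 3696$
$L{\left(U,g \right)} = - \frac{9}{2}$ ($L{\left(U,g \right)} = - \frac{9}{2} + \left(18 + \left(-4\right)^{2} + 9 \left(-4\right)\right) 0 U^{3} = - \frac{9}{2} + \left(18 + 16 - 36\right) 0 U^{3} = - \frac{9}{2} + \left(-2\right) 0 U^{3} = - \frac{9}{2} + 0 U^{3} = - \frac{9}{2} + 0 = - \frac{9}{2}$)
$\sqrt{L{\left(-63,- \frac{192}{-74} \right)} + S} = \sqrt{- \frac{9}{2} + 3696} = \sqrt{\frac{7383}{2}} = \frac{\sqrt{14766}}{2}$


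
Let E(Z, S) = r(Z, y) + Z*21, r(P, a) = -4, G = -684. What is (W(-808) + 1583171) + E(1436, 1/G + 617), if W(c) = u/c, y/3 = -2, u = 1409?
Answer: 1303563575/808 ≈ 1.6133e+6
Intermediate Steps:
y = -6 (y = 3*(-2) = -6)
W(c) = 1409/c
E(Z, S) = -4 + 21*Z (E(Z, S) = -4 + Z*21 = -4 + 21*Z)
(W(-808) + 1583171) + E(1436, 1/G + 617) = (1409/(-808) + 1583171) + (-4 + 21*1436) = (1409*(-1/808) + 1583171) + (-4 + 30156) = (-1409/808 + 1583171) + 30152 = 1279200759/808 + 30152 = 1303563575/808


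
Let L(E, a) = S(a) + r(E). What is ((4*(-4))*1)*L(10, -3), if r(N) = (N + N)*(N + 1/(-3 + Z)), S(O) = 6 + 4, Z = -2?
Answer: -3296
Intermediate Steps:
S(O) = 10
r(N) = 2*N*(-⅕ + N) (r(N) = (N + N)*(N + 1/(-3 - 2)) = (2*N)*(N + 1/(-5)) = (2*N)*(N - ⅕) = (2*N)*(-⅕ + N) = 2*N*(-⅕ + N))
L(E, a) = 10 + 2*E*(-1 + 5*E)/5
((4*(-4))*1)*L(10, -3) = ((4*(-4))*1)*(10 + (⅖)*10*(-1 + 5*10)) = (-16*1)*(10 + (⅖)*10*(-1 + 50)) = -16*(10 + (⅖)*10*49) = -16*(10 + 196) = -16*206 = -3296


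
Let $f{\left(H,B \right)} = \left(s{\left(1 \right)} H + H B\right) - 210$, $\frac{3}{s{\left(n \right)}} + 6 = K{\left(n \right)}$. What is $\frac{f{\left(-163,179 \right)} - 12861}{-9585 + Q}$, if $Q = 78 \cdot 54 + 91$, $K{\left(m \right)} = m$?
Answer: $\frac{210751}{26410} \approx 7.98$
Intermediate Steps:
$s{\left(n \right)} = \frac{3}{-6 + n}$
$f{\left(H,B \right)} = -210 - \frac{3 H}{5} + B H$ ($f{\left(H,B \right)} = \left(\frac{3}{-6 + 1} H + H B\right) - 210 = \left(\frac{3}{-5} H + B H\right) - 210 = \left(3 \left(- \frac{1}{5}\right) H + B H\right) - 210 = \left(- \frac{3 H}{5} + B H\right) - 210 = -210 - \frac{3 H}{5} + B H$)
$Q = 4303$ ($Q = 4212 + 91 = 4303$)
$\frac{f{\left(-163,179 \right)} - 12861}{-9585 + Q} = \frac{\left(-210 - - \frac{489}{5} + 179 \left(-163\right)\right) - 12861}{-9585 + 4303} = \frac{\left(-210 + \frac{489}{5} - 29177\right) - 12861}{-5282} = \left(- \frac{146446}{5} - 12861\right) \left(- \frac{1}{5282}\right) = \left(- \frac{210751}{5}\right) \left(- \frac{1}{5282}\right) = \frac{210751}{26410}$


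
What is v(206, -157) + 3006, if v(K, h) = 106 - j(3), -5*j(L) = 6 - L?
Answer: 15563/5 ≈ 3112.6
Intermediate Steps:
j(L) = -6/5 + L/5 (j(L) = -(6 - L)/5 = -6/5 + L/5)
v(K, h) = 533/5 (v(K, h) = 106 - (-6/5 + (⅕)*3) = 106 - (-6/5 + ⅗) = 106 - 1*(-⅗) = 106 + ⅗ = 533/5)
v(206, -157) + 3006 = 533/5 + 3006 = 15563/5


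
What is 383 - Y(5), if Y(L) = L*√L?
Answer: 383 - 5*√5 ≈ 371.82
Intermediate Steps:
Y(L) = L^(3/2)
383 - Y(5) = 383 - 5^(3/2) = 383 - 5*√5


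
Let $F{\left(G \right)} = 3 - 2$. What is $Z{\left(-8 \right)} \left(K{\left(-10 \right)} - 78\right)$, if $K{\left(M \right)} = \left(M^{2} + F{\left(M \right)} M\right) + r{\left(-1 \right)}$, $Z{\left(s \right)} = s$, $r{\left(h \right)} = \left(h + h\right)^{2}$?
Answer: $-128$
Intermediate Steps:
$r{\left(h \right)} = 4 h^{2}$ ($r{\left(h \right)} = \left(2 h\right)^{2} = 4 h^{2}$)
$F{\left(G \right)} = 1$
$K{\left(M \right)} = 4 + M + M^{2}$ ($K{\left(M \right)} = \left(M^{2} + 1 M\right) + 4 \left(-1\right)^{2} = \left(M^{2} + M\right) + 4 \cdot 1 = \left(M + M^{2}\right) + 4 = 4 + M + M^{2}$)
$Z{\left(-8 \right)} \left(K{\left(-10 \right)} - 78\right) = - 8 \left(\left(4 - 10 + \left(-10\right)^{2}\right) - 78\right) = - 8 \left(\left(4 - 10 + 100\right) - 78\right) = - 8 \left(94 - 78\right) = \left(-8\right) 16 = -128$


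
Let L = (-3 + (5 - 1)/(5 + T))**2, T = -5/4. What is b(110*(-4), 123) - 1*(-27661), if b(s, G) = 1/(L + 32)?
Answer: 222422326/8041 ≈ 27661.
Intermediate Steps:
T = -5/4 (T = -5*1/4 = -5/4 ≈ -1.2500)
L = 841/225 (L = (-3 + (5 - 1)/(5 - 5/4))**2 = (-3 + 4/(15/4))**2 = (-3 + 4*(4/15))**2 = (-3 + 16/15)**2 = (-29/15)**2 = 841/225 ≈ 3.7378)
b(s, G) = 225/8041 (b(s, G) = 1/(841/225 + 32) = 1/(8041/225) = 225/8041)
b(110*(-4), 123) - 1*(-27661) = 225/8041 - 1*(-27661) = 225/8041 + 27661 = 222422326/8041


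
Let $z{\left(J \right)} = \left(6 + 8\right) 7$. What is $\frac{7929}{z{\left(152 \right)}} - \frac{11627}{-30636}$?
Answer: $\frac{122026145}{1501164} \approx 81.288$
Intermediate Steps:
$z{\left(J \right)} = 98$ ($z{\left(J \right)} = 14 \cdot 7 = 98$)
$\frac{7929}{z{\left(152 \right)}} - \frac{11627}{-30636} = \frac{7929}{98} - \frac{11627}{-30636} = 7929 \cdot \frac{1}{98} - - \frac{11627}{30636} = \frac{7929}{98} + \frac{11627}{30636} = \frac{122026145}{1501164}$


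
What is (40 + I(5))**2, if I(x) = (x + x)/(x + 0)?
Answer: 1764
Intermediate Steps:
I(x) = 2 (I(x) = (2*x)/x = 2)
(40 + I(5))**2 = (40 + 2)**2 = 42**2 = 1764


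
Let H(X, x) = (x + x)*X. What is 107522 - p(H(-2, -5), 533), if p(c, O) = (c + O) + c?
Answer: 106949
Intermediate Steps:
H(X, x) = 2*X*x (H(X, x) = (2*x)*X = 2*X*x)
p(c, O) = O + 2*c (p(c, O) = (O + c) + c = O + 2*c)
107522 - p(H(-2, -5), 533) = 107522 - (533 + 2*(2*(-2)*(-5))) = 107522 - (533 + 2*20) = 107522 - (533 + 40) = 107522 - 1*573 = 107522 - 573 = 106949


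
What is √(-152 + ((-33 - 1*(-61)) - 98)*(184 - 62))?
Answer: 2*I*√2173 ≈ 93.231*I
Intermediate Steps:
√(-152 + ((-33 - 1*(-61)) - 98)*(184 - 62)) = √(-152 + ((-33 + 61) - 98)*122) = √(-152 + (28 - 98)*122) = √(-152 - 70*122) = √(-152 - 8540) = √(-8692) = 2*I*√2173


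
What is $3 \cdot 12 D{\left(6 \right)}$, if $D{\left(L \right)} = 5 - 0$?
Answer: $180$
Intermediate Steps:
$D{\left(L \right)} = 5$ ($D{\left(L \right)} = 5 + 0 = 5$)
$3 \cdot 12 D{\left(6 \right)} = 3 \cdot 12 \cdot 5 = 36 \cdot 5 = 180$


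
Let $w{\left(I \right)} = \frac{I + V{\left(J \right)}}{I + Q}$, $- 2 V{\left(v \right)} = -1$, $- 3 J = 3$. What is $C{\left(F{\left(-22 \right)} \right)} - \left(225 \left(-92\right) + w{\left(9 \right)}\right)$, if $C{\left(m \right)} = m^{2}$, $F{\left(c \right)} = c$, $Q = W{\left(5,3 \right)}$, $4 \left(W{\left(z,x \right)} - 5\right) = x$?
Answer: $\frac{1249818}{59} \approx 21183.0$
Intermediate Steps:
$J = -1$ ($J = \left(- \frac{1}{3}\right) 3 = -1$)
$W{\left(z,x \right)} = 5 + \frac{x}{4}$
$V{\left(v \right)} = \frac{1}{2}$ ($V{\left(v \right)} = \left(- \frac{1}{2}\right) \left(-1\right) = \frac{1}{2}$)
$Q = \frac{23}{4}$ ($Q = 5 + \frac{1}{4} \cdot 3 = 5 + \frac{3}{4} = \frac{23}{4} \approx 5.75$)
$w{\left(I \right)} = \frac{\frac{1}{2} + I}{\frac{23}{4} + I}$ ($w{\left(I \right)} = \frac{I + \frac{1}{2}}{I + \frac{23}{4}} = \frac{\frac{1}{2} + I}{\frac{23}{4} + I}$)
$C{\left(F{\left(-22 \right)} \right)} - \left(225 \left(-92\right) + w{\left(9 \right)}\right) = \left(-22\right)^{2} - \left(225 \left(-92\right) + \frac{2 \left(1 + 2 \cdot 9\right)}{23 + 4 \cdot 9}\right) = 484 - \left(-20700 + \frac{2 \left(1 + 18\right)}{23 + 36}\right) = 484 - \left(-20700 + 2 \cdot \frac{1}{59} \cdot 19\right) = 484 - \left(-20700 + \frac{38}{59}\right) = 484 - - \frac{1221262}{59} = 484 + \frac{1221262}{59} = \frac{1249818}{59}$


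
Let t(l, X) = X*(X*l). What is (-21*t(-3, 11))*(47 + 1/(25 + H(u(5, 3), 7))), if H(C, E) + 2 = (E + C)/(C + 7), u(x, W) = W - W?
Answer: 2868789/8 ≈ 3.5860e+5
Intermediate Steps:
u(x, W) = 0
H(C, E) = -2 + (C + E)/(7 + C) (H(C, E) = -2 + (E + C)/(C + 7) = -2 + (C + E)/(7 + C))
t(l, X) = l*X²
(-21*t(-3, 11))*(47 + 1/(25 + H(u(5, 3), 7))) = (-(-63)*11²)*(47 + 1/(25 + (-14 + 7 - 1*0)/(7 + 0))) = (-(-63)*121)*(47 + 1/(25 + (-14 + 7 + 0)/7)) = (-21*(-363))*(47 + 1/(25 + (⅐)*(-7))) = 7623*(47 + 1/(25 - 1)) = 7623*(47 + 1/24) = 7623*(1129/24) = 2868789/8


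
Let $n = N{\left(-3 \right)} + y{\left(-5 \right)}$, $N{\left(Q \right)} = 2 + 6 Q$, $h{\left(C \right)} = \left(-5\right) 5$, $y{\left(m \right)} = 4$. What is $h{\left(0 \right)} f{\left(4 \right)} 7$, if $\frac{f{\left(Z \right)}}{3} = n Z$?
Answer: $25200$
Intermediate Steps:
$h{\left(C \right)} = -25$
$n = -12$ ($n = \left(2 + 6 \left(-3\right)\right) + 4 = \left(2 - 18\right) + 4 = -16 + 4 = -12$)
$f{\left(Z \right)} = - 36 Z$ ($f{\left(Z \right)} = 3 \left(- 12 Z\right) = - 36 Z$)
$h{\left(0 \right)} f{\left(4 \right)} 7 = - 25 \left(\left(-36\right) 4\right) 7 = \left(-25\right) \left(-144\right) 7 = 3600 \cdot 7 = 25200$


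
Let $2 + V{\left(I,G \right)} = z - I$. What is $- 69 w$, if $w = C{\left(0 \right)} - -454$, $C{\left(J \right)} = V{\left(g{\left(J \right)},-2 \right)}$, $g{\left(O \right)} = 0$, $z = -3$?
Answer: $-30981$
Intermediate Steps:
$V{\left(I,G \right)} = -5 - I$ ($V{\left(I,G \right)} = -2 - \left(3 + I\right) = -5 - I$)
$C{\left(J \right)} = -5$ ($C{\left(J \right)} = -5 - 0 = -5 + 0 = -5$)
$w = 449$ ($w = -5 - -454 = -5 + 454 = 449$)
$- 69 w = \left(-69\right) 449 = -30981$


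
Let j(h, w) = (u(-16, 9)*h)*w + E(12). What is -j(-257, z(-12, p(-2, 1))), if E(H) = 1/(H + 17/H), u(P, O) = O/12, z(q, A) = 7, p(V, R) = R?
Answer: 868869/644 ≈ 1349.2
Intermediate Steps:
u(P, O) = O/12 (u(P, O) = O*(1/12) = O/12)
j(h, w) = 12/161 + 3*h*w/4 (j(h, w) = (((1/12)*9)*h)*w + 12/(17 + 12²) = (3*h/4)*w + 12/(17 + 144) = 3*h*w/4 + 12/161 = 12/161 + 3*h*w/4)
-j(-257, z(-12, p(-2, 1))) = -(12/161 + (¾)*(-257)*7) = -(12/161 - 5397/4) = -1*(-868869/644) = 868869/644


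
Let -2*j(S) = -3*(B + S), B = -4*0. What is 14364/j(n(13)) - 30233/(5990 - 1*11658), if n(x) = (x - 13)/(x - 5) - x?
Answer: -4144903/5668 ≈ -731.28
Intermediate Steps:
n(x) = -x + (-13 + x)/(-5 + x) (n(x) = (-13 + x)/(-5 + x) - x = -x + (-13 + x)/(-5 + x))
B = 0
j(S) = 3*S/2 (j(S) = -(-3)*(0 + S)/2 = -(-3)*S/2 = 3*S/2)
14364/j(n(13)) - 30233/(5990 - 1*11658) = 14364/((3*((-13 - 1*13**2 + 6*13)/(-5 + 13))/2)) - 30233/(5990 - 1*11658) = 14364/((3*((-13 - 1*169 + 78)/8)/2)) - 30233/(5990 - 11658) = 14364/((3*((-13 - 169 + 78)/8)/2)) - 30233/(-5668) = 14364/((3*((1/8)*(-104))/2)) - 30233*(-1/5668) = 14364/(((3/2)*(-13))) + 30233/5668 = 14364/(-39/2) + 30233/5668 = 14364*(-2/39) + 30233/5668 = -9576/13 + 30233/5668 = -4144903/5668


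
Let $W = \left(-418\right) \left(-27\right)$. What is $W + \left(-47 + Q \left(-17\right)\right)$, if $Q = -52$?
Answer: $12123$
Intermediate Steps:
$W = 11286$
$W + \left(-47 + Q \left(-17\right)\right) = 11286 - -837 = 11286 + \left(-47 + 884\right) = 11286 + 837 = 12123$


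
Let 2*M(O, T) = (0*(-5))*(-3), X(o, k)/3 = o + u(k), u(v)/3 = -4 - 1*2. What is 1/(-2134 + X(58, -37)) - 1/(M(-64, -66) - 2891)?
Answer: -877/5822474 ≈ -0.00015062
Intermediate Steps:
u(v) = -18 (u(v) = 3*(-4 - 1*2) = 3*(-4 - 2) = 3*(-6) = -18)
X(o, k) = -54 + 3*o (X(o, k) = 3*(o - 18) = 3*(-18 + o) = -54 + 3*o)
M(O, T) = 0 (M(O, T) = ((0*(-5))*(-3))/2 = (0*(-3))/2 = (½)*0 = 0)
1/(-2134 + X(58, -37)) - 1/(M(-64, -66) - 2891) = 1/(-2134 + (-54 + 3*58)) - 1/(0 - 2891) = 1/(-2134 + (-54 + 174)) - 1/(-2891) = 1/(-2134 + 120) - 1*(-1/2891) = 1/(-2014) + 1/2891 = -1/2014 + 1/2891 = -877/5822474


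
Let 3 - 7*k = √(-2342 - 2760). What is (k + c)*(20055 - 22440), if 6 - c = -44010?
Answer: -734854275/7 + 2385*I*√5102/7 ≈ -1.0498e+8 + 24337.0*I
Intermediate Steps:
k = 3/7 - I*√5102/7 (k = 3/7 - √(-2342 - 2760)/7 = 3/7 - I*√5102/7 ≈ 0.42857 - 10.204*I)
c = 44016 (c = 6 - 1*(-44010) = 6 + 44010 = 44016)
(k + c)*(20055 - 22440) = ((3/7 - I*√5102/7) + 44016)*(20055 - 22440) = (308115/7 - I*√5102/7)*(-2385) = -734854275/7 + 2385*I*√5102/7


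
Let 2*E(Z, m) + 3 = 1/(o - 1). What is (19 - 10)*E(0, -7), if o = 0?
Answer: -18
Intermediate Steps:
E(Z, m) = -2 (E(Z, m) = -3/2 + 1/(2*(0 - 1)) = -3/2 + (½)/(-1) = -3/2 + (½)*(-1) = -3/2 - ½ = -2)
(19 - 10)*E(0, -7) = (19 - 10)*(-2) = 9*(-2) = -18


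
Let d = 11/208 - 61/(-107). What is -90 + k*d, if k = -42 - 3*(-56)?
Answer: -128025/11128 ≈ -11.505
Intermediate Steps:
d = 13865/22256 (d = 11*(1/208) - 61*(-1/107) = 11/208 + 61/107 = 13865/22256 ≈ 0.62298)
k = 126 (k = -42 - 1*(-168) = -42 + 168 = 126)
-90 + k*d = -90 + 126*(13865/22256) = -90 + 873495/11128 = -128025/11128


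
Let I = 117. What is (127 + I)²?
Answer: 59536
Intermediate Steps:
(127 + I)² = (127 + 117)² = 244² = 59536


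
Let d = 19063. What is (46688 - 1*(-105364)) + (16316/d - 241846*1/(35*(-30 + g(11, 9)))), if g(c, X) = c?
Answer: 1932168398978/12676895 ≈ 1.5242e+5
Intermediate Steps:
(46688 - 1*(-105364)) + (16316/d - 241846*1/(35*(-30 + g(11, 9)))) = (46688 - 1*(-105364)) + (16316/19063 - 241846*1/(35*(-30 + 11))) = (46688 + 105364) + (16316*(1/19063) - 241846/((-19*35))) = 152052 + (16316/19063 - 241846/(-665)) = 152052 + (16316/19063 - 241846*(-1/665)) = 152052 + (16316/19063 + 241846/665) = 152052 + 4621160438/12676895 = 1932168398978/12676895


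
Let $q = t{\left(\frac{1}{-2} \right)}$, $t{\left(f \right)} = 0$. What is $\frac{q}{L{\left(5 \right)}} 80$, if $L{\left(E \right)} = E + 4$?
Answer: $0$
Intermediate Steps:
$L{\left(E \right)} = 4 + E$
$q = 0$
$\frac{q}{L{\left(5 \right)}} 80 = \frac{0}{4 + 5} \cdot 80 = \frac{0}{9} \cdot 80 = 0 \cdot \frac{1}{9} \cdot 80 = 0 \cdot 80 = 0$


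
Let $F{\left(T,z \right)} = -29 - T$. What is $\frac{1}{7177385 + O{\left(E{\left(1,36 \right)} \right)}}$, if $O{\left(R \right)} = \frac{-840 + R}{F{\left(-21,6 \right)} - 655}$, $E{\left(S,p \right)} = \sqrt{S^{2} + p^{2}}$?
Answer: $\frac{3154956503985}{22644341484584337728} + \frac{663 \sqrt{1297}}{22644341484584337728} \approx 1.3933 \cdot 10^{-7}$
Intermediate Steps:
$O{\left(R \right)} = \frac{280}{221} - \frac{R}{663}$ ($O{\left(R \right)} = \frac{-840 + R}{\left(-29 - -21\right) - 655} = \frac{-840 + R}{\left(-29 + 21\right) - 655} = \frac{-840 + R}{-8 - 655} = \frac{-840 + R}{-663} = \left(-840 + R\right) \left(- \frac{1}{663}\right) = \frac{280}{221} - \frac{R}{663}$)
$\frac{1}{7177385 + O{\left(E{\left(1,36 \right)} \right)}} = \frac{1}{7177385 + \left(\frac{280}{221} - \frac{\sqrt{1^{2} + 36^{2}}}{663}\right)} = \frac{1}{7177385 + \left(\frac{280}{221} - \frac{\sqrt{1 + 1296}}{663}\right)} = \frac{1}{7177385 + \left(\frac{280}{221} - \frac{\sqrt{1297}}{663}\right)} = \frac{1}{\frac{1586202365}{221} - \frac{\sqrt{1297}}{663}}$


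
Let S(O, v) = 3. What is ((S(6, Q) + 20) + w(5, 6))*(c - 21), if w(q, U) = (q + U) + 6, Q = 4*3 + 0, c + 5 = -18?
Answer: -1760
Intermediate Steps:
c = -23 (c = -5 - 18 = -23)
Q = 12 (Q = 12 + 0 = 12)
w(q, U) = 6 + U + q (w(q, U) = (U + q) + 6 = 6 + U + q)
((S(6, Q) + 20) + w(5, 6))*(c - 21) = ((3 + 20) + (6 + 6 + 5))*(-23 - 21) = (23 + 17)*(-44) = 40*(-44) = -1760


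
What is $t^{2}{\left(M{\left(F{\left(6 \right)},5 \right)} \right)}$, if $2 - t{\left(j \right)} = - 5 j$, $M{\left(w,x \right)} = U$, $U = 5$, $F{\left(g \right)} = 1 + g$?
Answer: $729$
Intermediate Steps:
$M{\left(w,x \right)} = 5$
$t{\left(j \right)} = 2 + 5 j$ ($t{\left(j \right)} = 2 - - 5 j = 2 + 5 j$)
$t^{2}{\left(M{\left(F{\left(6 \right)},5 \right)} \right)} = \left(2 + 5 \cdot 5\right)^{2} = \left(2 + 25\right)^{2} = 27^{2} = 729$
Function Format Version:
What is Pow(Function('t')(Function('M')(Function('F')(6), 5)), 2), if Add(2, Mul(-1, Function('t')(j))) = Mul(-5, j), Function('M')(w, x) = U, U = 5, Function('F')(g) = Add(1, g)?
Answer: 729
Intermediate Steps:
Function('M')(w, x) = 5
Function('t')(j) = Add(2, Mul(5, j)) (Function('t')(j) = Add(2, Mul(-1, Mul(-5, j))) = Add(2, Mul(5, j)))
Pow(Function('t')(Function('M')(Function('F')(6), 5)), 2) = Pow(Add(2, Mul(5, 5)), 2) = Pow(Add(2, 25), 2) = Pow(27, 2) = 729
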